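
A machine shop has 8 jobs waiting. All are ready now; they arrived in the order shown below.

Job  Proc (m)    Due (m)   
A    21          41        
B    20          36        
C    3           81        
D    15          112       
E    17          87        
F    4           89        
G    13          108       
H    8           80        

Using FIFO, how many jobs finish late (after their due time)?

2

FIFO (arrival order): A B C D E F G H.
A: 0→21, due 41, tardiness 0
B: 21→41, due 36, tardiness 5
C: 41→44, due 81, tardiness 0
D: 44→59, due 112, tardiness 0
E: 59→76, due 87, tardiness 0
F: 76→80, due 89, tardiness 0
G: 80→93, due 108, tardiness 0
H: 93→101, due 80, tardiness 21
Late jobs: 2.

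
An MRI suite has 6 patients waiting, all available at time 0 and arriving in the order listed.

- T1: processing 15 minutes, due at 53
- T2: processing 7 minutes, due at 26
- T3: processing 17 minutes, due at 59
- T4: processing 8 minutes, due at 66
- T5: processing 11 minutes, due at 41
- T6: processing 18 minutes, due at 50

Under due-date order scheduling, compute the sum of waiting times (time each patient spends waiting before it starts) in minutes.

180

EDD (increasing due date): T2 T5 T6 T1 T3 T4.
T2: waits 0, runs 0→7
T5: waits 7, runs 7→18
T6: waits 18, runs 18→36
T1: waits 36, runs 36→51
T3: waits 51, runs 51→68
T4: waits 68, runs 68→76
Sum = 0+7+18+36+51+68 = 180.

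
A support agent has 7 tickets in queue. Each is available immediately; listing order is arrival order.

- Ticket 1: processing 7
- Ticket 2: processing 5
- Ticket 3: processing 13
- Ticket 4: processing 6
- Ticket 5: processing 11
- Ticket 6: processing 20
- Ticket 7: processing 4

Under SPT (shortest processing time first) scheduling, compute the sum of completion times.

SPT (increasing processing time): Ticket 7 Ticket 2 Ticket 4 Ticket 1 Ticket 5 Ticket 3 Ticket 6.
Ticket 7: 0→4
Ticket 2: 4→9
Ticket 4: 9→15
Ticket 1: 15→22
Ticket 5: 22→33
Ticket 3: 33→46
Ticket 6: 46→66
Sum = 4+9+15+22+33+46+66 = 195.

195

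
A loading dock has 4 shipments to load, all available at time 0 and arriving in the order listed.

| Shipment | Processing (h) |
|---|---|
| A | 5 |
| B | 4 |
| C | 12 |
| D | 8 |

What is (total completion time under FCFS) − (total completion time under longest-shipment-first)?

-22

FIFO (arrival order): A B C D.
A: 0→5
B: 5→9
C: 9→21
D: 21→29
Sum = 5+9+21+29 = 64.
LPT (decreasing processing time): C D A B.
C: 0→12
D: 12→20
A: 20→25
B: 25→29
Sum = 12+20+25+29 = 86.
Difference = 64 − 86 = -22.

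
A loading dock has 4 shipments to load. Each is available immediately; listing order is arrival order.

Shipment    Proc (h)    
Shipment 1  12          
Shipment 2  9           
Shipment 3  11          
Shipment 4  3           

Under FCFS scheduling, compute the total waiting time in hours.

FIFO (arrival order): Shipment 1 Shipment 2 Shipment 3 Shipment 4.
Shipment 1: waits 0, runs 0→12
Shipment 2: waits 12, runs 12→21
Shipment 3: waits 21, runs 21→32
Shipment 4: waits 32, runs 32→35
Sum = 0+12+21+32 = 65.

65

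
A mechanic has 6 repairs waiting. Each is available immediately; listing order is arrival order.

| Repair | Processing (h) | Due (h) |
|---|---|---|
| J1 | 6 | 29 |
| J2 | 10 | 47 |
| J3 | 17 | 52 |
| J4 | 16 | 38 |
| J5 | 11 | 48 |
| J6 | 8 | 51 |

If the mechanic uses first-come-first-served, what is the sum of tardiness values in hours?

40

FIFO (arrival order): J1 J2 J3 J4 J5 J6.
J1: 0→6, due 29, tardiness 0
J2: 6→16, due 47, tardiness 0
J3: 16→33, due 52, tardiness 0
J4: 33→49, due 38, tardiness 11
J5: 49→60, due 48, tardiness 12
J6: 60→68, due 51, tardiness 17
Sum = 0+0+0+11+12+17 = 40.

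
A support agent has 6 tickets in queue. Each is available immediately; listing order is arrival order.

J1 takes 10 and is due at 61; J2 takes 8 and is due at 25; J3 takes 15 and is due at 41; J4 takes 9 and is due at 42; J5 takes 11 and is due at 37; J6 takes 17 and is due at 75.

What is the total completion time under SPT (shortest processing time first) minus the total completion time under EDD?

SPT (increasing processing time): J2 J4 J1 J5 J3 J6.
J2: 0→8
J4: 8→17
J1: 17→27
J5: 27→38
J3: 38→53
J6: 53→70
Sum = 8+17+27+38+53+70 = 213.
EDD (increasing due date): J2 J5 J3 J4 J1 J6.
J2: 0→8
J5: 8→19
J3: 19→34
J4: 34→43
J1: 43→53
J6: 53→70
Sum = 8+19+34+43+53+70 = 227.
Difference = 213 − 227 = -14.

-14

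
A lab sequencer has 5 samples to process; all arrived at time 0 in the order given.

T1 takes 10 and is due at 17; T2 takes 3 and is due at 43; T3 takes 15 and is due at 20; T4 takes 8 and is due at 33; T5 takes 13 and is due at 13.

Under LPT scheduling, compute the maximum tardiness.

LPT (decreasing processing time): T3 T5 T1 T4 T2.
T3: 0→15, due 20, tardiness 0
T5: 15→28, due 13, tardiness 15
T1: 28→38, due 17, tardiness 21
T4: 38→46, due 33, tardiness 13
T2: 46→49, due 43, tardiness 6
Maximum = 21.

21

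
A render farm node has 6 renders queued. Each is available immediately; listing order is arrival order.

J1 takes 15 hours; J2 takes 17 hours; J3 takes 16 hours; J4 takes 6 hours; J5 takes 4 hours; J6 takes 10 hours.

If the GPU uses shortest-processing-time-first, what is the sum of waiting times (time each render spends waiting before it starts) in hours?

SPT (increasing processing time): J5 J4 J6 J1 J3 J2.
J5: waits 0, runs 0→4
J4: waits 4, runs 4→10
J6: waits 10, runs 10→20
J1: waits 20, runs 20→35
J3: waits 35, runs 35→51
J2: waits 51, runs 51→68
Sum = 0+4+10+20+35+51 = 120.

120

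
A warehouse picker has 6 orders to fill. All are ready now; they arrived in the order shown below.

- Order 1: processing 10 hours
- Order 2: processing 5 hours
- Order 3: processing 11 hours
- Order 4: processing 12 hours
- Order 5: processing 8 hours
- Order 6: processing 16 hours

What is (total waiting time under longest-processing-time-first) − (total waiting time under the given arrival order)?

54

LPT (decreasing processing time): Order 6 Order 4 Order 3 Order 1 Order 5 Order 2.
Order 6: waits 0, runs 0→16
Order 4: waits 16, runs 16→28
Order 3: waits 28, runs 28→39
Order 1: waits 39, runs 39→49
Order 5: waits 49, runs 49→57
Order 2: waits 57, runs 57→62
Sum = 0+16+28+39+49+57 = 189.
FIFO (arrival order): Order 1 Order 2 Order 3 Order 4 Order 5 Order 6.
Order 1: waits 0, runs 0→10
Order 2: waits 10, runs 10→15
Order 3: waits 15, runs 15→26
Order 4: waits 26, runs 26→38
Order 5: waits 38, runs 38→46
Order 6: waits 46, runs 46→62
Sum = 0+10+15+26+38+46 = 135.
Difference = 189 − 135 = 54.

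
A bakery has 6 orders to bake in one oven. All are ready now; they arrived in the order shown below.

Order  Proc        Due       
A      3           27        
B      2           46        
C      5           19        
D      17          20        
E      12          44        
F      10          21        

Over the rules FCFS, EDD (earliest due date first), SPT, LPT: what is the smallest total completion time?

FIFO (arrival order): A B C D E F.
A: 0→3
B: 3→5
C: 5→10
D: 10→27
E: 27→39
F: 39→49
Sum = 3+5+10+27+39+49 = 133.
EDD (increasing due date): C D F A E B.
C: 0→5
D: 5→22
F: 22→32
A: 32→35
E: 35→47
B: 47→49
Sum = 5+22+32+35+47+49 = 190.
SPT (increasing processing time): B A C F E D.
B: 0→2
A: 2→5
C: 5→10
F: 10→20
E: 20→32
D: 32→49
Sum = 2+5+10+20+32+49 = 118.
LPT (decreasing processing time): D E F C A B.
D: 0→17
E: 17→29
F: 29→39
C: 39→44
A: 44→47
B: 47→49
Sum = 17+29+39+44+47+49 = 225.
FIFO 133, EDD 190, SPT 118, LPT 225 → minimum 118.

118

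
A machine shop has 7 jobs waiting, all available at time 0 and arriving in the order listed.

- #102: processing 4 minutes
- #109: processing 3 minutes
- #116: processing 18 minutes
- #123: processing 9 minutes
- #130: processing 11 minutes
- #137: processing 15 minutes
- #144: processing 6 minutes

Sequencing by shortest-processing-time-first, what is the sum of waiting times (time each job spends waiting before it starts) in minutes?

SPT (increasing processing time): #109 #102 #144 #123 #130 #137 #116.
#109: waits 0, runs 0→3
#102: waits 3, runs 3→7
#144: waits 7, runs 7→13
#123: waits 13, runs 13→22
#130: waits 22, runs 22→33
#137: waits 33, runs 33→48
#116: waits 48, runs 48→66
Sum = 0+3+7+13+22+33+48 = 126.

126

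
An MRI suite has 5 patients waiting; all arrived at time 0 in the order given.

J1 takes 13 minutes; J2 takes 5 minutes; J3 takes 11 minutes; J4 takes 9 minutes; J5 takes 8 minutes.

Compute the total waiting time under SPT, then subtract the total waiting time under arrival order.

SPT (increasing processing time): J2 J5 J4 J3 J1.
J2: waits 0, runs 0→5
J5: waits 5, runs 5→13
J4: waits 13, runs 13→22
J3: waits 22, runs 22→33
J1: waits 33, runs 33→46
Sum = 0+5+13+22+33 = 73.
FIFO (arrival order): J1 J2 J3 J4 J5.
J1: waits 0, runs 0→13
J2: waits 13, runs 13→18
J3: waits 18, runs 18→29
J4: waits 29, runs 29→38
J5: waits 38, runs 38→46
Sum = 0+13+18+29+38 = 98.
Difference = 73 − 98 = -25.

-25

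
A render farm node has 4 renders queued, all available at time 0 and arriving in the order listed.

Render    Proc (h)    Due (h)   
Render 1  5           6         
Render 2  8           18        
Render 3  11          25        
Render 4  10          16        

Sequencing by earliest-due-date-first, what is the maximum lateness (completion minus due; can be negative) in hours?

9

EDD (increasing due date): Render 1 Render 4 Render 2 Render 3.
Render 1: 0→5, due 6, lateness -1
Render 4: 5→15, due 16, lateness -1
Render 2: 15→23, due 18, lateness 5
Render 3: 23→34, due 25, lateness 9
Maximum = 9.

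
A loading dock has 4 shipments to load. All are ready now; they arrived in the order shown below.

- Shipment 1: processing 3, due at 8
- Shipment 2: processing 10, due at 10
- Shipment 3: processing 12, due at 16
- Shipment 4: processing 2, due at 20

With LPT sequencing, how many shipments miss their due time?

LPT (decreasing processing time): Shipment 3 Shipment 2 Shipment 1 Shipment 4.
Shipment 3: 0→12, due 16, tardiness 0
Shipment 2: 12→22, due 10, tardiness 12
Shipment 1: 22→25, due 8, tardiness 17
Shipment 4: 25→27, due 20, tardiness 7
Late shipments: 3.

3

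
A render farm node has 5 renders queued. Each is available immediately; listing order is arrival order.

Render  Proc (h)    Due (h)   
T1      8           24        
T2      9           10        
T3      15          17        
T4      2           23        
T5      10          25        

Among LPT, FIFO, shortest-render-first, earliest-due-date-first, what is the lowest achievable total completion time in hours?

LPT (decreasing processing time): T3 T5 T2 T1 T4.
T3: 0→15
T5: 15→25
T2: 25→34
T1: 34→42
T4: 42→44
Sum = 15+25+34+42+44 = 160.
FIFO (arrival order): T1 T2 T3 T4 T5.
T1: 0→8
T2: 8→17
T3: 17→32
T4: 32→34
T5: 34→44
Sum = 8+17+32+34+44 = 135.
SPT (increasing processing time): T4 T1 T2 T5 T3.
T4: 0→2
T1: 2→10
T2: 10→19
T5: 19→29
T3: 29→44
Sum = 2+10+19+29+44 = 104.
EDD (increasing due date): T2 T3 T4 T1 T5.
T2: 0→9
T3: 9→24
T4: 24→26
T1: 26→34
T5: 34→44
Sum = 9+24+26+34+44 = 137.
LPT 160, FIFO 135, SPT 104, EDD 137 → minimum 104.

104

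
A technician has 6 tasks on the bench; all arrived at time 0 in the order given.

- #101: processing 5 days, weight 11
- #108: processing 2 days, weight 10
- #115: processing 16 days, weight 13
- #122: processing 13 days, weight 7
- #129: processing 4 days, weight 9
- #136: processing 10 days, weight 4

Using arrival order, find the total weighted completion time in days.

1236

FIFO (arrival order): #101 #108 #115 #122 #129 #136.
#101: finishes 5, weight 11, w·C = 55
#108: finishes 7, weight 10, w·C = 70
#115: finishes 23, weight 13, w·C = 299
#122: finishes 36, weight 7, w·C = 252
#129: finishes 40, weight 9, w·C = 360
#136: finishes 50, weight 4, w·C = 200
Sum = 55+70+299+252+360+200 = 1236.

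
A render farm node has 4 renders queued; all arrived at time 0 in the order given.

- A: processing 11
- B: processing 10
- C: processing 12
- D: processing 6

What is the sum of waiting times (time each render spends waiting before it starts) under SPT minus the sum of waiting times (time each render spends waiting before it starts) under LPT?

-19

SPT (increasing processing time): D B A C.
D: waits 0, runs 0→6
B: waits 6, runs 6→16
A: waits 16, runs 16→27
C: waits 27, runs 27→39
Sum = 0+6+16+27 = 49.
LPT (decreasing processing time): C A B D.
C: waits 0, runs 0→12
A: waits 12, runs 12→23
B: waits 23, runs 23→33
D: waits 33, runs 33→39
Sum = 0+12+23+33 = 68.
Difference = 49 − 68 = -19.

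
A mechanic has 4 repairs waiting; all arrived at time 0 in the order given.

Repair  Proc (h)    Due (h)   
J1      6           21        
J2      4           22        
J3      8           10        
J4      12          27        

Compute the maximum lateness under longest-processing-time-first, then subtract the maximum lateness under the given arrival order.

2

LPT (decreasing processing time): J4 J3 J1 J2.
J4: 0→12, due 27, lateness -15
J3: 12→20, due 10, lateness 10
J1: 20→26, due 21, lateness 5
J2: 26→30, due 22, lateness 8
Maximum = 10.
FIFO (arrival order): J1 J2 J3 J4.
J1: 0→6, due 21, lateness -15
J2: 6→10, due 22, lateness -12
J3: 10→18, due 10, lateness 8
J4: 18→30, due 27, lateness 3
Maximum = 8.
Difference = 10 − 8 = 2.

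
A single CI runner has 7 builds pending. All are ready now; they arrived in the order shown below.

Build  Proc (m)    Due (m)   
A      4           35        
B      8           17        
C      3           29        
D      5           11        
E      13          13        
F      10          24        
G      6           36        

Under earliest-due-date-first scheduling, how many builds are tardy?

EDD (increasing due date): D E B F C A G.
D: 0→5, due 11, tardiness 0
E: 5→18, due 13, tardiness 5
B: 18→26, due 17, tardiness 9
F: 26→36, due 24, tardiness 12
C: 36→39, due 29, tardiness 10
A: 39→43, due 35, tardiness 8
G: 43→49, due 36, tardiness 13
Late builds: 6.

6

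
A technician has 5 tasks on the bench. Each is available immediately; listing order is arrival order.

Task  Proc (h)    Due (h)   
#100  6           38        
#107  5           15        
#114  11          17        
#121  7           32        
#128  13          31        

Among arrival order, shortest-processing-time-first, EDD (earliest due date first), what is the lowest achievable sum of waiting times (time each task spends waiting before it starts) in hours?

FIFO (arrival order): #100 #107 #114 #121 #128.
#100: waits 0, runs 0→6
#107: waits 6, runs 6→11
#114: waits 11, runs 11→22
#121: waits 22, runs 22→29
#128: waits 29, runs 29→42
Sum = 0+6+11+22+29 = 68.
SPT (increasing processing time): #107 #100 #121 #114 #128.
#107: waits 0, runs 0→5
#100: waits 5, runs 5→11
#121: waits 11, runs 11→18
#114: waits 18, runs 18→29
#128: waits 29, runs 29→42
Sum = 0+5+11+18+29 = 63.
EDD (increasing due date): #107 #114 #128 #121 #100.
#107: waits 0, runs 0→5
#114: waits 5, runs 5→16
#128: waits 16, runs 16→29
#121: waits 29, runs 29→36
#100: waits 36, runs 36→42
Sum = 0+5+16+29+36 = 86.
FIFO 68, SPT 63, EDD 86 → minimum 63.

63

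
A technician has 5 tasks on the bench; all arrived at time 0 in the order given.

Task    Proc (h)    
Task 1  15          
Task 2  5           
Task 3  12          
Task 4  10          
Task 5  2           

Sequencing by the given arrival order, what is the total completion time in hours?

153

FIFO (arrival order): Task 1 Task 2 Task 3 Task 4 Task 5.
Task 1: 0→15
Task 2: 15→20
Task 3: 20→32
Task 4: 32→42
Task 5: 42→44
Sum = 15+20+32+42+44 = 153.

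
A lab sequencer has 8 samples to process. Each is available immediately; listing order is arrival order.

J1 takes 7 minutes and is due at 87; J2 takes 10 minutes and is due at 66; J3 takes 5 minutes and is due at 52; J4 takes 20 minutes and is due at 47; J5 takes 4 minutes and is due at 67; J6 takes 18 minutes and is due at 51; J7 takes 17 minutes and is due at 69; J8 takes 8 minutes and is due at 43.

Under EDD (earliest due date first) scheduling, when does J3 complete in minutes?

51

EDD (increasing due date): J8 J4 J6 J3 J2 J5 J7 J1.
J8: 0→8
J4: 8→28
J6: 28→46
J3: 46→51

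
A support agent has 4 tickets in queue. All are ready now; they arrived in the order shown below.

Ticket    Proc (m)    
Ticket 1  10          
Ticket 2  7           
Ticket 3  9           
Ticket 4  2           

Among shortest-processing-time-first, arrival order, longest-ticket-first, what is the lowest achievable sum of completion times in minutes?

57

SPT (increasing processing time): Ticket 4 Ticket 2 Ticket 3 Ticket 1.
Ticket 4: 0→2
Ticket 2: 2→9
Ticket 3: 9→18
Ticket 1: 18→28
Sum = 2+9+18+28 = 57.
FIFO (arrival order): Ticket 1 Ticket 2 Ticket 3 Ticket 4.
Ticket 1: 0→10
Ticket 2: 10→17
Ticket 3: 17→26
Ticket 4: 26→28
Sum = 10+17+26+28 = 81.
LPT (decreasing processing time): Ticket 1 Ticket 3 Ticket 2 Ticket 4.
Ticket 1: 0→10
Ticket 3: 10→19
Ticket 2: 19→26
Ticket 4: 26→28
Sum = 10+19+26+28 = 83.
SPT 57, FIFO 81, LPT 83 → minimum 57.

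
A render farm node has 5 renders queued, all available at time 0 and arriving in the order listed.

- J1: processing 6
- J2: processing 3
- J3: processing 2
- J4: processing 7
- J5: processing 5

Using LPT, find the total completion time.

LPT (decreasing processing time): J4 J1 J5 J2 J3.
J4: 0→7
J1: 7→13
J5: 13→18
J2: 18→21
J3: 21→23
Sum = 7+13+18+21+23 = 82.

82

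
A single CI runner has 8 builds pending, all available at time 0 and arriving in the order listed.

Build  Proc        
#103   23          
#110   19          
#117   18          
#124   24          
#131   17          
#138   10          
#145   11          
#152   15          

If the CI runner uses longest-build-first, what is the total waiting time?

LPT (decreasing processing time): #124 #103 #110 #117 #131 #152 #145 #138.
#124: waits 0, runs 0→24
#103: waits 24, runs 24→47
#110: waits 47, runs 47→66
#117: waits 66, runs 66→84
#131: waits 84, runs 84→101
#152: waits 101, runs 101→116
#145: waits 116, runs 116→127
#138: waits 127, runs 127→137
Sum = 0+24+47+66+84+101+116+127 = 565.

565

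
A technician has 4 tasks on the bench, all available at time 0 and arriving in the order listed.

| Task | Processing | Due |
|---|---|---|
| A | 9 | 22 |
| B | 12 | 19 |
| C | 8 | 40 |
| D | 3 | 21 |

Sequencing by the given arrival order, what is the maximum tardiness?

11

FIFO (arrival order): A B C D.
A: 0→9, due 22, tardiness 0
B: 9→21, due 19, tardiness 2
C: 21→29, due 40, tardiness 0
D: 29→32, due 21, tardiness 11
Maximum = 11.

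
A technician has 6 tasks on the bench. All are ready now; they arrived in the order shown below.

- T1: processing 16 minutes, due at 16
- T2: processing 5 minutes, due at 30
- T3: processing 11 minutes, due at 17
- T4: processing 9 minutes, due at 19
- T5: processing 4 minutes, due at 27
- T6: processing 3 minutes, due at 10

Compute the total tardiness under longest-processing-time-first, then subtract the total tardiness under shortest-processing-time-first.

45

LPT (decreasing processing time): T1 T3 T4 T2 T5 T6.
T1: 0→16, due 16, tardiness 0
T3: 16→27, due 17, tardiness 10
T4: 27→36, due 19, tardiness 17
T2: 36→41, due 30, tardiness 11
T5: 41→45, due 27, tardiness 18
T6: 45→48, due 10, tardiness 38
Sum = 0+10+17+11+18+38 = 94.
SPT (increasing processing time): T6 T5 T2 T4 T3 T1.
T6: 0→3, due 10, tardiness 0
T5: 3→7, due 27, tardiness 0
T2: 7→12, due 30, tardiness 0
T4: 12→21, due 19, tardiness 2
T3: 21→32, due 17, tardiness 15
T1: 32→48, due 16, tardiness 32
Sum = 0+0+0+2+15+32 = 49.
Difference = 94 − 49 = 45.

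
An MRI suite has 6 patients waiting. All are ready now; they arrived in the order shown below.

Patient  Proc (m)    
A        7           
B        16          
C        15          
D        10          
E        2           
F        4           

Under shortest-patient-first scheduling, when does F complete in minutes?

SPT (increasing processing time): E F A D C B.
E: 0→2
F: 2→6

6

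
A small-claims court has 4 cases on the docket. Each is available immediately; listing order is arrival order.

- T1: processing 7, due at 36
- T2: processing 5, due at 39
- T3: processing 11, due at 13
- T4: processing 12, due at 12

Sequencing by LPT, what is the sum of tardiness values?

10

LPT (decreasing processing time): T4 T3 T1 T2.
T4: 0→12, due 12, tardiness 0
T3: 12→23, due 13, tardiness 10
T1: 23→30, due 36, tardiness 0
T2: 30→35, due 39, tardiness 0
Sum = 0+10+0+0 = 10.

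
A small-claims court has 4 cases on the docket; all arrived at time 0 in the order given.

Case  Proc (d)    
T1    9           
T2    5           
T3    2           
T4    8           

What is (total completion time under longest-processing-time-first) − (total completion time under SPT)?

LPT (decreasing processing time): T1 T4 T2 T3.
T1: 0→9
T4: 9→17
T2: 17→22
T3: 22→24
Sum = 9+17+22+24 = 72.
SPT (increasing processing time): T3 T2 T4 T1.
T3: 0→2
T2: 2→7
T4: 7→15
T1: 15→24
Sum = 2+7+15+24 = 48.
Difference = 72 − 48 = 24.

24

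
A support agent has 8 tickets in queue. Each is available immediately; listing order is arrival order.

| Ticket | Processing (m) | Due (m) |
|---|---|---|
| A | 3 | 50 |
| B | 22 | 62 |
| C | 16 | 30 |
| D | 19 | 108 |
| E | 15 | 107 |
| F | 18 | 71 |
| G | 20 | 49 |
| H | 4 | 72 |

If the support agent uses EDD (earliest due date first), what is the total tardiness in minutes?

28

EDD (increasing due date): C G A B F H E D.
C: 0→16, due 30, tardiness 0
G: 16→36, due 49, tardiness 0
A: 36→39, due 50, tardiness 0
B: 39→61, due 62, tardiness 0
F: 61→79, due 71, tardiness 8
H: 79→83, due 72, tardiness 11
E: 83→98, due 107, tardiness 0
D: 98→117, due 108, tardiness 9
Sum = 0+0+0+0+8+11+0+9 = 28.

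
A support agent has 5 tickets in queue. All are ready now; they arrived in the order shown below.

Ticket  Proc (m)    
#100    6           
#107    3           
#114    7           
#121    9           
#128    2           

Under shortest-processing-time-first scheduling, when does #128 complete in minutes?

SPT (increasing processing time): #128 #107 #100 #114 #121.
#128: 0→2

2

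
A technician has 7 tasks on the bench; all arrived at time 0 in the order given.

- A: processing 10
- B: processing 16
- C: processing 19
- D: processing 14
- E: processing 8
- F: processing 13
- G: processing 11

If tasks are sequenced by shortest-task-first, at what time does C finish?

91

SPT (increasing processing time): E A G F D B C.
E: 0→8
A: 8→18
G: 18→29
F: 29→42
D: 42→56
B: 56→72
C: 72→91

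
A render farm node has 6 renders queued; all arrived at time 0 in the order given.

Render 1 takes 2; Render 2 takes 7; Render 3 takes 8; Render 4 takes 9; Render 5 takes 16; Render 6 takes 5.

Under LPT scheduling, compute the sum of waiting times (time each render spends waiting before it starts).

LPT (decreasing processing time): Render 5 Render 4 Render 3 Render 2 Render 6 Render 1.
Render 5: waits 0, runs 0→16
Render 4: waits 16, runs 16→25
Render 3: waits 25, runs 25→33
Render 2: waits 33, runs 33→40
Render 6: waits 40, runs 40→45
Render 1: waits 45, runs 45→47
Sum = 0+16+25+33+40+45 = 159.

159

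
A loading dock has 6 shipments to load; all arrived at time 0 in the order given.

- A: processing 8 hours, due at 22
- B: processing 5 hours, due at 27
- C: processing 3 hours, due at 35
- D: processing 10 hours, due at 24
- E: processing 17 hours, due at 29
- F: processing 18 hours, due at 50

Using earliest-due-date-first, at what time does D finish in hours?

18

EDD (increasing due date): A D B E C F.
A: 0→8
D: 8→18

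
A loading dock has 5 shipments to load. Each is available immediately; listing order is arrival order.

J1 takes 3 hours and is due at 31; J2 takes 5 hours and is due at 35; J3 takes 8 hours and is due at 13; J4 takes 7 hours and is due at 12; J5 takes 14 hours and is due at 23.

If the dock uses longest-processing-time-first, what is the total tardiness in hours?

32

LPT (decreasing processing time): J5 J3 J4 J2 J1.
J5: 0→14, due 23, tardiness 0
J3: 14→22, due 13, tardiness 9
J4: 22→29, due 12, tardiness 17
J2: 29→34, due 35, tardiness 0
J1: 34→37, due 31, tardiness 6
Sum = 0+9+17+0+6 = 32.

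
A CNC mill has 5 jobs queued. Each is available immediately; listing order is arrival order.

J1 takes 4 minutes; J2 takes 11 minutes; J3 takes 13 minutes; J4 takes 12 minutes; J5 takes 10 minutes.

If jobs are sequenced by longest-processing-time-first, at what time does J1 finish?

50

LPT (decreasing processing time): J3 J4 J2 J5 J1.
J3: 0→13
J4: 13→25
J2: 25→36
J5: 36→46
J1: 46→50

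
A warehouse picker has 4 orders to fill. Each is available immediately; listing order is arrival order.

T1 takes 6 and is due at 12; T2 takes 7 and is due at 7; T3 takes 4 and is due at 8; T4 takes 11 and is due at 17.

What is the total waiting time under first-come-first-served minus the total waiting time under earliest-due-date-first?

FIFO (arrival order): T1 T2 T3 T4.
T1: waits 0, runs 0→6
T2: waits 6, runs 6→13
T3: waits 13, runs 13→17
T4: waits 17, runs 17→28
Sum = 0+6+13+17 = 36.
EDD (increasing due date): T2 T3 T1 T4.
T2: waits 0, runs 0→7
T3: waits 7, runs 7→11
T1: waits 11, runs 11→17
T4: waits 17, runs 17→28
Sum = 0+7+11+17 = 35.
Difference = 36 − 35 = 1.

1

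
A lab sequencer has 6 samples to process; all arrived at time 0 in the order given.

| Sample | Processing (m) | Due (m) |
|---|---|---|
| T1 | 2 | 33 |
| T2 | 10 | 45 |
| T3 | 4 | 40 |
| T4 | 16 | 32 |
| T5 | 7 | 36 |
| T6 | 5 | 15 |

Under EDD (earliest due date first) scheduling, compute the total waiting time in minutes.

EDD (increasing due date): T6 T4 T1 T5 T3 T2.
T6: waits 0, runs 0→5
T4: waits 5, runs 5→21
T1: waits 21, runs 21→23
T5: waits 23, runs 23→30
T3: waits 30, runs 30→34
T2: waits 34, runs 34→44
Sum = 0+5+21+23+30+34 = 113.

113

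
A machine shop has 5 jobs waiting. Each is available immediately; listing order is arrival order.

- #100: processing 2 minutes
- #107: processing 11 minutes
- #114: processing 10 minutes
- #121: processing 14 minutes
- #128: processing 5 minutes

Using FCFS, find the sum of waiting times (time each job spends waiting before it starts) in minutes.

75

FIFO (arrival order): #100 #107 #114 #121 #128.
#100: waits 0, runs 0→2
#107: waits 2, runs 2→13
#114: waits 13, runs 13→23
#121: waits 23, runs 23→37
#128: waits 37, runs 37→42
Sum = 0+2+13+23+37 = 75.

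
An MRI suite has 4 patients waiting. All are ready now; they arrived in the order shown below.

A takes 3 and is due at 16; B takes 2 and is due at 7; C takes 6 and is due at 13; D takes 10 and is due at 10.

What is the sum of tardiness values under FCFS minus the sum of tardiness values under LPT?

FIFO (arrival order): A B C D.
A: 0→3, due 16, tardiness 0
B: 3→5, due 7, tardiness 0
C: 5→11, due 13, tardiness 0
D: 11→21, due 10, tardiness 11
Sum = 0+0+0+11 = 11.
LPT (decreasing processing time): D C A B.
D: 0→10, due 10, tardiness 0
C: 10→16, due 13, tardiness 3
A: 16→19, due 16, tardiness 3
B: 19→21, due 7, tardiness 14
Sum = 0+3+3+14 = 20.
Difference = 11 − 20 = -9.

-9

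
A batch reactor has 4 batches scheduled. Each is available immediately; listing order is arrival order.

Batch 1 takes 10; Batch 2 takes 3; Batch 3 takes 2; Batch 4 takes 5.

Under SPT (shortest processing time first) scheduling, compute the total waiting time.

SPT (increasing processing time): Batch 3 Batch 2 Batch 4 Batch 1.
Batch 3: waits 0, runs 0→2
Batch 2: waits 2, runs 2→5
Batch 4: waits 5, runs 5→10
Batch 1: waits 10, runs 10→20
Sum = 0+2+5+10 = 17.

17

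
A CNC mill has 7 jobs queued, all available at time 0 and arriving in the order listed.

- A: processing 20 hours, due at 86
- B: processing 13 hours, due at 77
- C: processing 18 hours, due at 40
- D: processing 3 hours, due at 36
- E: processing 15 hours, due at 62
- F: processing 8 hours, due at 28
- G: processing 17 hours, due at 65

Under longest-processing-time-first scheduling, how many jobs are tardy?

4

LPT (decreasing processing time): A C G E B F D.
A: 0→20, due 86, tardiness 0
C: 20→38, due 40, tardiness 0
G: 38→55, due 65, tardiness 0
E: 55→70, due 62, tardiness 8
B: 70→83, due 77, tardiness 6
F: 83→91, due 28, tardiness 63
D: 91→94, due 36, tardiness 58
Late jobs: 4.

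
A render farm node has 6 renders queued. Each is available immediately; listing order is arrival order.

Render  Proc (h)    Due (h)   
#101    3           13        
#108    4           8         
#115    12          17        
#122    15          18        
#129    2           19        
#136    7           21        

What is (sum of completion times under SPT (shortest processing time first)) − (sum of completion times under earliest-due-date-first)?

-40

SPT (increasing processing time): #129 #101 #108 #136 #115 #122.
#129: 0→2
#101: 2→5
#108: 5→9
#136: 9→16
#115: 16→28
#122: 28→43
Sum = 2+5+9+16+28+43 = 103.
EDD (increasing due date): #108 #101 #115 #122 #129 #136.
#108: 0→4
#101: 4→7
#115: 7→19
#122: 19→34
#129: 34→36
#136: 36→43
Sum = 4+7+19+34+36+43 = 143.
Difference = 103 − 143 = -40.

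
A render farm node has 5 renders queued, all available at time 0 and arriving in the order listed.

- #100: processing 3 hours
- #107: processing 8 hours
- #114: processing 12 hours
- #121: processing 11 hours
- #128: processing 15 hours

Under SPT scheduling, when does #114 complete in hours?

SPT (increasing processing time): #100 #107 #121 #114 #128.
#100: 0→3
#107: 3→11
#121: 11→22
#114: 22→34

34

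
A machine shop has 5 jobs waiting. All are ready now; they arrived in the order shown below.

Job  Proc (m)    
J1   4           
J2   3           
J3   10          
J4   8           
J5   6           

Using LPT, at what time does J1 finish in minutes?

28

LPT (decreasing processing time): J3 J4 J5 J1 J2.
J3: 0→10
J4: 10→18
J5: 18→24
J1: 24→28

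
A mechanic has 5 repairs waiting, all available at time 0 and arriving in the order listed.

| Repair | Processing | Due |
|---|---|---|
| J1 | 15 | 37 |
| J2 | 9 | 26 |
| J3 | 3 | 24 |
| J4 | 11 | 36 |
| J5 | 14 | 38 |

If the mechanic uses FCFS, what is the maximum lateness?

FIFO (arrival order): J1 J2 J3 J4 J5.
J1: 0→15, due 37, lateness -22
J2: 15→24, due 26, lateness -2
J3: 24→27, due 24, lateness 3
J4: 27→38, due 36, lateness 2
J5: 38→52, due 38, lateness 14
Maximum = 14.

14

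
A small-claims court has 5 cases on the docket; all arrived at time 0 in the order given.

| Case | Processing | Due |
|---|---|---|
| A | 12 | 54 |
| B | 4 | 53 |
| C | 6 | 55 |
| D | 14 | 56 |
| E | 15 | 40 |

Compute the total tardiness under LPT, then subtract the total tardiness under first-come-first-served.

-11

LPT (decreasing processing time): E D A C B.
E: 0→15, due 40, tardiness 0
D: 15→29, due 56, tardiness 0
A: 29→41, due 54, tardiness 0
C: 41→47, due 55, tardiness 0
B: 47→51, due 53, tardiness 0
Sum = 0+0+0+0+0 = 0.
FIFO (arrival order): A B C D E.
A: 0→12, due 54, tardiness 0
B: 12→16, due 53, tardiness 0
C: 16→22, due 55, tardiness 0
D: 22→36, due 56, tardiness 0
E: 36→51, due 40, tardiness 11
Sum = 0+0+0+0+11 = 11.
Difference = 0 − 11 = -11.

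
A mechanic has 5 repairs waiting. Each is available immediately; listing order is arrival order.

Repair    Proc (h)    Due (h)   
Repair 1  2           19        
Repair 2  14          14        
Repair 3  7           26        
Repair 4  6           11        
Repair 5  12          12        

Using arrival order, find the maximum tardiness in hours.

29

FIFO (arrival order): Repair 1 Repair 2 Repair 3 Repair 4 Repair 5.
Repair 1: 0→2, due 19, tardiness 0
Repair 2: 2→16, due 14, tardiness 2
Repair 3: 16→23, due 26, tardiness 0
Repair 4: 23→29, due 11, tardiness 18
Repair 5: 29→41, due 12, tardiness 29
Maximum = 29.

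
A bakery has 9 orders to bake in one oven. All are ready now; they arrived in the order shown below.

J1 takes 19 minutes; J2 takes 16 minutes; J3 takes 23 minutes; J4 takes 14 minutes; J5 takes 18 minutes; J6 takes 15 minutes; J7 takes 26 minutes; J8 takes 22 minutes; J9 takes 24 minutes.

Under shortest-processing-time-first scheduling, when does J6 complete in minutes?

SPT (increasing processing time): J4 J6 J2 J5 J1 J8 J3 J9 J7.
J4: 0→14
J6: 14→29

29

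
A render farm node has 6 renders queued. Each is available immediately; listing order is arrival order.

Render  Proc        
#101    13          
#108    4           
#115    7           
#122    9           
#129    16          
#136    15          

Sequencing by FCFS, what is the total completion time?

200

FIFO (arrival order): #101 #108 #115 #122 #129 #136.
#101: 0→13
#108: 13→17
#115: 17→24
#122: 24→33
#129: 33→49
#136: 49→64
Sum = 13+17+24+33+49+64 = 200.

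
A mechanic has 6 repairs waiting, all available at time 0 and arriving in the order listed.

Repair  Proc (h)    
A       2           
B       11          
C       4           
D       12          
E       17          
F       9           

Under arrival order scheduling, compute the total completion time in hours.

162

FIFO (arrival order): A B C D E F.
A: 0→2
B: 2→13
C: 13→17
D: 17→29
E: 29→46
F: 46→55
Sum = 2+13+17+29+46+55 = 162.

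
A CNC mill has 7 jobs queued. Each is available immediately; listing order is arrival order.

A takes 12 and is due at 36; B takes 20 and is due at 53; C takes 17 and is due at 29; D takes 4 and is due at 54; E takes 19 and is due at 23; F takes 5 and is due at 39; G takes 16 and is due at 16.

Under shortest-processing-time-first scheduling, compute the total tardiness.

SPT (increasing processing time): D F A G C E B.
D: 0→4, due 54, tardiness 0
F: 4→9, due 39, tardiness 0
A: 9→21, due 36, tardiness 0
G: 21→37, due 16, tardiness 21
C: 37→54, due 29, tardiness 25
E: 54→73, due 23, tardiness 50
B: 73→93, due 53, tardiness 40
Sum = 0+0+0+21+25+50+40 = 136.

136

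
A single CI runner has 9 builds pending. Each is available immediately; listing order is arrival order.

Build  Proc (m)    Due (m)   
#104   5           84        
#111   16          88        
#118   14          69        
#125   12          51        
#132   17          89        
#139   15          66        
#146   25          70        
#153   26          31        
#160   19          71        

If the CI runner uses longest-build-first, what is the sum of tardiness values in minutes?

288

LPT (decreasing processing time): #153 #146 #160 #132 #111 #139 #118 #125 #104.
#153: 0→26, due 31, tardiness 0
#146: 26→51, due 70, tardiness 0
#160: 51→70, due 71, tardiness 0
#132: 70→87, due 89, tardiness 0
#111: 87→103, due 88, tardiness 15
#139: 103→118, due 66, tardiness 52
#118: 118→132, due 69, tardiness 63
#125: 132→144, due 51, tardiness 93
#104: 144→149, due 84, tardiness 65
Sum = 0+0+0+0+15+52+63+93+65 = 288.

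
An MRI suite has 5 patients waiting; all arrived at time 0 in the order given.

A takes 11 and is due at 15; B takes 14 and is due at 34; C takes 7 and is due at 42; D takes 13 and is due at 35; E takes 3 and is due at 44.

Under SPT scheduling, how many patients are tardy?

SPT (increasing processing time): E C A D B.
E: 0→3, due 44, tardiness 0
C: 3→10, due 42, tardiness 0
A: 10→21, due 15, tardiness 6
D: 21→34, due 35, tardiness 0
B: 34→48, due 34, tardiness 14
Late patients: 2.

2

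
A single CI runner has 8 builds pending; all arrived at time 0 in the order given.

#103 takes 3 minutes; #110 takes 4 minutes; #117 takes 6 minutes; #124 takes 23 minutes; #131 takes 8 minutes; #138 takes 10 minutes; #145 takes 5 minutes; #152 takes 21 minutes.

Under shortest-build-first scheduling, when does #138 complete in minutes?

SPT (increasing processing time): #103 #110 #145 #117 #131 #138 #152 #124.
#103: 0→3
#110: 3→7
#145: 7→12
#117: 12→18
#131: 18→26
#138: 26→36

36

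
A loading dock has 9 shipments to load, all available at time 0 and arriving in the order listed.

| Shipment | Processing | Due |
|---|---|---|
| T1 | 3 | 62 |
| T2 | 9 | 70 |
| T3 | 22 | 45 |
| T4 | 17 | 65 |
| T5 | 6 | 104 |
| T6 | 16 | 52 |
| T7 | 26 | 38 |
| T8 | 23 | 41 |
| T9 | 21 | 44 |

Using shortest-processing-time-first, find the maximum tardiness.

SPT (increasing processing time): T1 T5 T2 T6 T4 T9 T3 T8 T7.
T1: 0→3, due 62, tardiness 0
T5: 3→9, due 104, tardiness 0
T2: 9→18, due 70, tardiness 0
T6: 18→34, due 52, tardiness 0
T4: 34→51, due 65, tardiness 0
T9: 51→72, due 44, tardiness 28
T3: 72→94, due 45, tardiness 49
T8: 94→117, due 41, tardiness 76
T7: 117→143, due 38, tardiness 105
Maximum = 105.

105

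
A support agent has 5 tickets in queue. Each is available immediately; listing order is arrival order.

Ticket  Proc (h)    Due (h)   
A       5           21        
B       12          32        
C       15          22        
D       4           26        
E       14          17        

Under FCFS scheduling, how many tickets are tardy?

3

FIFO (arrival order): A B C D E.
A: 0→5, due 21, tardiness 0
B: 5→17, due 32, tardiness 0
C: 17→32, due 22, tardiness 10
D: 32→36, due 26, tardiness 10
E: 36→50, due 17, tardiness 33
Late tickets: 3.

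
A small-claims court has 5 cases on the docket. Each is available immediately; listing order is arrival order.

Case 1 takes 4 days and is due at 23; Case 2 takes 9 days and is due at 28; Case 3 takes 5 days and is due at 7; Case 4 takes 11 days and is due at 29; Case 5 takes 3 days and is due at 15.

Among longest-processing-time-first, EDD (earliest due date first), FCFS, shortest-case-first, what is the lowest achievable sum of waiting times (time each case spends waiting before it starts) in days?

43

LPT (decreasing processing time): Case 4 Case 2 Case 3 Case 1 Case 5.
Case 4: waits 0, runs 0→11
Case 2: waits 11, runs 11→20
Case 3: waits 20, runs 20→25
Case 1: waits 25, runs 25→29
Case 5: waits 29, runs 29→32
Sum = 0+11+20+25+29 = 85.
EDD (increasing due date): Case 3 Case 5 Case 1 Case 2 Case 4.
Case 3: waits 0, runs 0→5
Case 5: waits 5, runs 5→8
Case 1: waits 8, runs 8→12
Case 2: waits 12, runs 12→21
Case 4: waits 21, runs 21→32
Sum = 0+5+8+12+21 = 46.
FIFO (arrival order): Case 1 Case 2 Case 3 Case 4 Case 5.
Case 1: waits 0, runs 0→4
Case 2: waits 4, runs 4→13
Case 3: waits 13, runs 13→18
Case 4: waits 18, runs 18→29
Case 5: waits 29, runs 29→32
Sum = 0+4+13+18+29 = 64.
SPT (increasing processing time): Case 5 Case 1 Case 3 Case 2 Case 4.
Case 5: waits 0, runs 0→3
Case 1: waits 3, runs 3→7
Case 3: waits 7, runs 7→12
Case 2: waits 12, runs 12→21
Case 4: waits 21, runs 21→32
Sum = 0+3+7+12+21 = 43.
LPT 85, EDD 46, FIFO 64, SPT 43 → minimum 43.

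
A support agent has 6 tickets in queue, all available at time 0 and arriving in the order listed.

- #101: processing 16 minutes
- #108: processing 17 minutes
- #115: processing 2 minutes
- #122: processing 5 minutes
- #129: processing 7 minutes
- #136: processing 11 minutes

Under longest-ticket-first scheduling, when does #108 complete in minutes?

LPT (decreasing processing time): #108 #101 #136 #129 #122 #115.
#108: 0→17

17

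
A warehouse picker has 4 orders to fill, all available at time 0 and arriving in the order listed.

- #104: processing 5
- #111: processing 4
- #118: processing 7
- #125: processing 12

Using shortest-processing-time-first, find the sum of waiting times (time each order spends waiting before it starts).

SPT (increasing processing time): #111 #104 #118 #125.
#111: waits 0, runs 0→4
#104: waits 4, runs 4→9
#118: waits 9, runs 9→16
#125: waits 16, runs 16→28
Sum = 0+4+9+16 = 29.

29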